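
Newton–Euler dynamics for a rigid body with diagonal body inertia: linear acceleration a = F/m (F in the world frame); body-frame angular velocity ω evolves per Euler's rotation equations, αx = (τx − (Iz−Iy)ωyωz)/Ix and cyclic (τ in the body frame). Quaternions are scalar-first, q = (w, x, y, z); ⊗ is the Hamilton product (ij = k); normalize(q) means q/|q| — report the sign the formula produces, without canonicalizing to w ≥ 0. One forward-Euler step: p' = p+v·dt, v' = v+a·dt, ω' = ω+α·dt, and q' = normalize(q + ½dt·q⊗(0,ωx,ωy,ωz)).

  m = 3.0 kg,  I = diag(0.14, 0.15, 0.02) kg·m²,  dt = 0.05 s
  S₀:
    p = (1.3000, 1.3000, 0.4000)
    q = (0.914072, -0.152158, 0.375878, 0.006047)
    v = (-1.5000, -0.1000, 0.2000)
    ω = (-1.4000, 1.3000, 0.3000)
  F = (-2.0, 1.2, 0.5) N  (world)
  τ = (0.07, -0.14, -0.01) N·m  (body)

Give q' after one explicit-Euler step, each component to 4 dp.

q⊗(0,ω) = (-0.7034767, -1.1747985, 1.2254752, 0.6026454)
q' = normalize(q + ½dt·q⊗(0,ω)) = (0.8954, -0.1813, 0.4060, 0.0211)

q' = (0.8954, -0.1813, 0.4060, 0.0211)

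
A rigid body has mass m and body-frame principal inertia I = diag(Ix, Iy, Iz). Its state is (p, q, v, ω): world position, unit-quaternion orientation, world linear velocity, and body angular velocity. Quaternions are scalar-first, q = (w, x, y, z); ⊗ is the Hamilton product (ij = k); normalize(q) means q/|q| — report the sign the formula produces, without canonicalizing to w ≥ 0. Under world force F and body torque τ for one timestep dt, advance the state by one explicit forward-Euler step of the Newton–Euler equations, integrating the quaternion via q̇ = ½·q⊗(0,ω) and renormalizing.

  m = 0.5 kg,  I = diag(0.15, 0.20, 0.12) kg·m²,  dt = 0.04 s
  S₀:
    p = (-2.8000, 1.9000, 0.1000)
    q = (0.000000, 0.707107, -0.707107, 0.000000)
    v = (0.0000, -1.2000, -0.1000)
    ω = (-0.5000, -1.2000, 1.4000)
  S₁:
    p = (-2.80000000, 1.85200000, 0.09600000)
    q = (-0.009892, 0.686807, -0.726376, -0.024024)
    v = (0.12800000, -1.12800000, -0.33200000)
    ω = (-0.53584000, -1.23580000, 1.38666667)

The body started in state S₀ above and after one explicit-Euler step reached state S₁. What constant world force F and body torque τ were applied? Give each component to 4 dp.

F = (1.6000, 0.9000, -2.9000)
τ = (0.0000, -0.2000, -0.0100)

Δω = ω₁−ω₀ = (-0.03584000, -0.03580000, -0.01333333)
precession coupling = (0.1344, -0.0210, 0.0300)
τ = I·(Δω/dt) + ω₀×(Iω₀) = (0.0000, -0.2000, -0.0100)
v₁ − v₀ = (0.12800000, 0.07200000, -0.23200000)
applied force F = (1.6000, 0.9000, -2.9000)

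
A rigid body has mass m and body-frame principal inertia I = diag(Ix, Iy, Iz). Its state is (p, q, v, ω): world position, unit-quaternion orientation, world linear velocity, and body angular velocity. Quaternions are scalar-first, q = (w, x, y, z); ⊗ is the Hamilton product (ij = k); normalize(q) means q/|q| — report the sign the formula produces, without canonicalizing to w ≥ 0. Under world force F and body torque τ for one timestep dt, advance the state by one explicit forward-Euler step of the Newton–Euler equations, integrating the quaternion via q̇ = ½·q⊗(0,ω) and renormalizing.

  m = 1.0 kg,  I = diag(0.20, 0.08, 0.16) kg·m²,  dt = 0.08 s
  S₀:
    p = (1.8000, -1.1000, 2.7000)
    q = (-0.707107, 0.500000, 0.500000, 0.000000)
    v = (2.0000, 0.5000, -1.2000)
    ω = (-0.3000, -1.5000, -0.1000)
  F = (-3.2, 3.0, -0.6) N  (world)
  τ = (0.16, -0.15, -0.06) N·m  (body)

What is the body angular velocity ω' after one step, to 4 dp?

(τ − ω×Iω)/I = (0.7400, -1.8900, -0.0375)
ω + α·dt = (-0.2408, -1.6512, -0.1030)

ω' = (-0.2408, -1.6512, -0.1030)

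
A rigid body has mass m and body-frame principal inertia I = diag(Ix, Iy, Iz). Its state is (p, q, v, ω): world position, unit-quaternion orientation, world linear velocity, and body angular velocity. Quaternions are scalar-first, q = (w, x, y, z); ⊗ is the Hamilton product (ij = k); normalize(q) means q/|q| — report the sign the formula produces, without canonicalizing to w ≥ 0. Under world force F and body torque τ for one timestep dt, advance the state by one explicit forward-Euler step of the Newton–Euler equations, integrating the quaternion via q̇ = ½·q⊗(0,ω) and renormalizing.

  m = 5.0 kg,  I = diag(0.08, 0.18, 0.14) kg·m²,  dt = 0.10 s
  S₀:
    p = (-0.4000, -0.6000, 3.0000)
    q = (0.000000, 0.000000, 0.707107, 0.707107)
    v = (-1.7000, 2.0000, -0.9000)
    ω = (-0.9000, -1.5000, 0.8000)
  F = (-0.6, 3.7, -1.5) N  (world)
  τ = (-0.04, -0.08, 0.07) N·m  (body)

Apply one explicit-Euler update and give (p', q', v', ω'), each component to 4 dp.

linear accel F/m = (-0.1200, 0.7400, -0.3000)
p + v·dt = (-0.5700, -0.4000, 2.9100)
new velocity v' = (-1.7120, 2.0740, -0.9300)
precession coupling ω×(Iω) = (0.0480, 0.0432, 0.1350)
(τ − ω×Iω)/I = (-1.1000, -0.6844, -0.4643)
ω' = ω + α·dt = (-1.0100, -1.5684, 0.7536)
q⊗(0,ω) = (0.4949749, 1.6263461, -0.6363963, 0.6363963)
updated quaternion q' = (0.0246, 0.0809, 0.6722, 0.7355)

p' = (-0.5700, -0.4000, 2.9100)
q' = (0.0246, 0.0809, 0.6722, 0.7355)
v' = (-1.7120, 2.0740, -0.9300)
ω' = (-1.0100, -1.5684, 0.7536)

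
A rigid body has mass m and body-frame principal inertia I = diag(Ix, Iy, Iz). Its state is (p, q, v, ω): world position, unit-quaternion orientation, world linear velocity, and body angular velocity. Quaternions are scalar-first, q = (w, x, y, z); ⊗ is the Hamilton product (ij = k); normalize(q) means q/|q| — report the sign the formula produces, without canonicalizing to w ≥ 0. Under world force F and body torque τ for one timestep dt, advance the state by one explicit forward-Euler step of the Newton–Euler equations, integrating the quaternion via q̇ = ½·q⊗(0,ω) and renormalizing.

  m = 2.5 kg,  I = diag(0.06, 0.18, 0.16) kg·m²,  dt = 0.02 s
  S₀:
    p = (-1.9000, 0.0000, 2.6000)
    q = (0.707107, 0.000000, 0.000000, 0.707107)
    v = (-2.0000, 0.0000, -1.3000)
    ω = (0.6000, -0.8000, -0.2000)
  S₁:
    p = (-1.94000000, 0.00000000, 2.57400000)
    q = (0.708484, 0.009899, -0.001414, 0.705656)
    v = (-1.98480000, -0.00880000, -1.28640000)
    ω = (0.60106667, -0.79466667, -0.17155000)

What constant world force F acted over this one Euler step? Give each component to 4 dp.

F = (1.9000, -1.1000, 1.7000)

velocity change Δv = (0.01520000, -0.00880000, 0.01360000)
F = m·Δv/dt = (1.9000, -1.1000, 1.7000)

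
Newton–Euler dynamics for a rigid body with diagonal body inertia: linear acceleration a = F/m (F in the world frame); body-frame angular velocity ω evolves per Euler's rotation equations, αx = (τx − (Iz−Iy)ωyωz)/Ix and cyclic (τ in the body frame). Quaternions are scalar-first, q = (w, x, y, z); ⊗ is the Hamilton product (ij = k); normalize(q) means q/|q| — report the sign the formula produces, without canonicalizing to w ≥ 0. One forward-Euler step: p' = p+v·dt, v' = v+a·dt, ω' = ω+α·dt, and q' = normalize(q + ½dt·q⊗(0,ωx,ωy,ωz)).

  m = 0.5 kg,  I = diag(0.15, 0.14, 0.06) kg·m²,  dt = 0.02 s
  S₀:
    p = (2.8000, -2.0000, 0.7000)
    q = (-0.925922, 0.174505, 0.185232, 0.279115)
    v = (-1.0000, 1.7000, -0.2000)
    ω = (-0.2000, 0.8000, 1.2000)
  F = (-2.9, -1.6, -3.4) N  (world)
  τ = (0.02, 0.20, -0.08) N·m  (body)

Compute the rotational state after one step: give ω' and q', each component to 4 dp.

ω×(Iω) gyroscopic = (-0.0768, -0.0216, 0.0016)
α = I⁻¹(τ − ω×Iω) = (0.6453, 1.5829, -1.3600)
new body rate ω' = (-0.1871, 0.8317, 1.1728)
Hamilton product q⊗(0,ω) = (-0.4482226, 0.1841708, -1.0059666, -0.9344560)
q + ½dt·q⊗(0,ω), renormalized = (-0.9303, 0.1763, 0.1752, 0.2697)

ω' = (-0.1871, 0.8317, 1.1728)
q' = (-0.9303, 0.1763, 0.1752, 0.2697)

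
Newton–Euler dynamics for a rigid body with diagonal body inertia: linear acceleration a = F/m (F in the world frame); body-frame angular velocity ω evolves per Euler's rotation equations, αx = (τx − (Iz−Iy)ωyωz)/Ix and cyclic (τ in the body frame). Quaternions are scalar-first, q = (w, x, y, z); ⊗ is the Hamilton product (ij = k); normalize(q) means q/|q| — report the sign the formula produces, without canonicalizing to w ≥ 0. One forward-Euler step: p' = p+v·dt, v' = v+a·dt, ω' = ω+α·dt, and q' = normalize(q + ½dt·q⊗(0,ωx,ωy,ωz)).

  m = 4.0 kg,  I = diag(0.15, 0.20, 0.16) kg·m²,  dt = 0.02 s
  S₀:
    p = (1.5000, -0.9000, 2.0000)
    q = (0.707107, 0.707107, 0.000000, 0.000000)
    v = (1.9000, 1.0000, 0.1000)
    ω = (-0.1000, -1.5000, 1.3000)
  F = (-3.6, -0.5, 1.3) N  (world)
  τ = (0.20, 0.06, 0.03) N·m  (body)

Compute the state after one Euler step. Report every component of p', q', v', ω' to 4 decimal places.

p + v·dt = (1.5380, -0.8800, 2.0020)
new velocity v' = (1.8820, 0.9975, 0.1065)
(τ − ω×Iω)/I = (0.8133, 0.2935, 0.1406)
new body rate ω' = (-0.0837, -1.4941, 1.3028)
2q̇ = q⊗(0,ω) = (0.0707107, -0.0707107, -1.9798996, -0.1414214)
updated quaternion q' = (0.7077, 0.7063, -0.0198, -0.0014)

p' = (1.5380, -0.8800, 2.0020)
q' = (0.7077, 0.7063, -0.0198, -0.0014)
v' = (1.8820, 0.9975, 0.1065)
ω' = (-0.0837, -1.4941, 1.3028)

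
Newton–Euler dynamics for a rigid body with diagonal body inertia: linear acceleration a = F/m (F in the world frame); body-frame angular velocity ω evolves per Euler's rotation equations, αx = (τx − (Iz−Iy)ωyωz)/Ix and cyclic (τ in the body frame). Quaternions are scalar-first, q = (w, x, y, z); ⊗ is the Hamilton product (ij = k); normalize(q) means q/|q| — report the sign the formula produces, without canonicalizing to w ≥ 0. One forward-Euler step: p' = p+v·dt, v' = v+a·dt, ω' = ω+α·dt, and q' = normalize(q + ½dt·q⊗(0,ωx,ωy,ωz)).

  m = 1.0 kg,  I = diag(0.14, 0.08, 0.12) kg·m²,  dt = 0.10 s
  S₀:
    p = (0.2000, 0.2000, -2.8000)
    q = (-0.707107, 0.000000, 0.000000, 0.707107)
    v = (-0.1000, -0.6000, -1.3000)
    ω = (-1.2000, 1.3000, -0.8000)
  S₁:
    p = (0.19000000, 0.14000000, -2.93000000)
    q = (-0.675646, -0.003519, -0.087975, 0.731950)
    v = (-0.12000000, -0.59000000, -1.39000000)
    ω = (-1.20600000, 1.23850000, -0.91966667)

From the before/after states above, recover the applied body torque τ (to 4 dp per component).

ω₁ − ω₀ = (-0.00600000, -0.06150000, -0.11966667)
I·α + gyro = (-0.0500, -0.0300, -0.0500)

τ = (-0.0500, -0.0300, -0.0500)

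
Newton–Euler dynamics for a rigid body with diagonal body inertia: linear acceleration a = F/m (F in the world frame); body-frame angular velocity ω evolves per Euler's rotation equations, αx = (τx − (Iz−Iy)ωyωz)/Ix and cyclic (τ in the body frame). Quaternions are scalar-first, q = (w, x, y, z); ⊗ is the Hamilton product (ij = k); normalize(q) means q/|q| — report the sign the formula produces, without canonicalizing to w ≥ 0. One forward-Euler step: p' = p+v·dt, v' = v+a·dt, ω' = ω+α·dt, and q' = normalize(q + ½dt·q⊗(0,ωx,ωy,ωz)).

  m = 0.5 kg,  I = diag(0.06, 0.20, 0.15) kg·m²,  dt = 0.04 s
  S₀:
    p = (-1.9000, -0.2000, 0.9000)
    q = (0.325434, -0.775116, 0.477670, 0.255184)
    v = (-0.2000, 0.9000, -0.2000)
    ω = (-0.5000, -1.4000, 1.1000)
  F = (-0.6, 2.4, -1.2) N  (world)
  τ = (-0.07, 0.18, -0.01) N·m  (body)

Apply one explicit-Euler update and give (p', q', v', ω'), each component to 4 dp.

angular accel α = (-2.4500, 0.6525, -0.7200)
ω' = ω + α·dt = (-0.5980, -1.3739, 1.0712)
q⊗(0,ω) = (0.0004776, 0.7199776, 0.2694280, 1.6819748)
q' = normalize(q + ½dt·q⊗(0,ω)) = (0.3252, -0.7602, 0.4827, 0.2886)
a = (-1.2000, 4.8000, -2.4000)
p' = p + v·dt = (-1.9080, -0.1640, 0.8920)
v + (F/m)dt = (-0.2480, 1.0920, -0.2960)

p' = (-1.9080, -0.1640, 0.8920)
q' = (0.3252, -0.7602, 0.4827, 0.2886)
v' = (-0.2480, 1.0920, -0.2960)
ω' = (-0.5980, -1.3739, 1.0712)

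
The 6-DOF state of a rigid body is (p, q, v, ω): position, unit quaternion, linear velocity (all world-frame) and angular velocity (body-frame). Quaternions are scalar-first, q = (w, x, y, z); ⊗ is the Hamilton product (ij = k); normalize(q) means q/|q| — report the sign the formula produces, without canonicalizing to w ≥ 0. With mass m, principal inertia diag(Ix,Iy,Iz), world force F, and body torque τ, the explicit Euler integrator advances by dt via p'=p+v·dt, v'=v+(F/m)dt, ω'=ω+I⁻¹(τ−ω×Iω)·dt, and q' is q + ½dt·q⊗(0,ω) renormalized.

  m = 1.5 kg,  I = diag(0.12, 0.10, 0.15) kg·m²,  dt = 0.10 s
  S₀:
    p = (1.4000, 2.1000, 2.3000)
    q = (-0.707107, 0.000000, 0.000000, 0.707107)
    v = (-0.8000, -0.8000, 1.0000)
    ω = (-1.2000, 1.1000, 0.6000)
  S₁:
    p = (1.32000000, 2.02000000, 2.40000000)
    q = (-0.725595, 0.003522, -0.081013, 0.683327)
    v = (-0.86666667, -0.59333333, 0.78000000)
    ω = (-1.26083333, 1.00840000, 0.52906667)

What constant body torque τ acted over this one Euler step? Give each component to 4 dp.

τ = (-0.0400, -0.0700, -0.0800)

Δω = ω₁−ω₀ = (-0.06083333, -0.09160000, -0.07093333)
ω₀×(Iω₀) = (0.0330, 0.0216, 0.0264)
I·α + gyro = (-0.0400, -0.0700, -0.0800)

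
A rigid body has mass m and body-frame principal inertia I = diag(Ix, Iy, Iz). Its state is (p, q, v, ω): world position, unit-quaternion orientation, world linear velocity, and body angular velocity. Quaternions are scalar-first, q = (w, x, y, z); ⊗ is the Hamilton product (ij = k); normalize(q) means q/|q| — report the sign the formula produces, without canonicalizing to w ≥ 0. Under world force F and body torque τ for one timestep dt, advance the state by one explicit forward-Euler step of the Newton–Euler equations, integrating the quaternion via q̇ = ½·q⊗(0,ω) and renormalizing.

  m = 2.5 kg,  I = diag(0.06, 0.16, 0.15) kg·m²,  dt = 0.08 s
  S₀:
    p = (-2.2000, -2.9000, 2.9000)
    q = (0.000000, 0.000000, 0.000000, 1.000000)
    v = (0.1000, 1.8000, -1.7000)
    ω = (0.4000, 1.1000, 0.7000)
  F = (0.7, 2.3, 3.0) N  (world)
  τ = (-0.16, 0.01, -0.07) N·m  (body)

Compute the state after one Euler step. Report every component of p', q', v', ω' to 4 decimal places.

p' = (-2.1920, -2.7560, 2.7640)
q' = (-0.0280, -0.0439, 0.0160, 0.9985)
v' = (0.1224, 1.8736, -1.6040)
ω' = (0.1969, 1.1176, 0.6392)

p' = p + v·dt = (-2.1920, -2.7560, 2.7640)
v' = v + a·dt = (0.1224, 1.8736, -1.6040)
(τ − ω×Iω)/I = (-2.5383, 0.2200, -0.7600)
ω + α·dt = (0.1969, 1.1176, 0.6392)
Hamilton product q⊗(0,ω) = (-0.7000000, -1.1000000, 0.4000000, 0.0000000)
updated quaternion q' = (-0.0280, -0.0439, 0.0160, 0.9985)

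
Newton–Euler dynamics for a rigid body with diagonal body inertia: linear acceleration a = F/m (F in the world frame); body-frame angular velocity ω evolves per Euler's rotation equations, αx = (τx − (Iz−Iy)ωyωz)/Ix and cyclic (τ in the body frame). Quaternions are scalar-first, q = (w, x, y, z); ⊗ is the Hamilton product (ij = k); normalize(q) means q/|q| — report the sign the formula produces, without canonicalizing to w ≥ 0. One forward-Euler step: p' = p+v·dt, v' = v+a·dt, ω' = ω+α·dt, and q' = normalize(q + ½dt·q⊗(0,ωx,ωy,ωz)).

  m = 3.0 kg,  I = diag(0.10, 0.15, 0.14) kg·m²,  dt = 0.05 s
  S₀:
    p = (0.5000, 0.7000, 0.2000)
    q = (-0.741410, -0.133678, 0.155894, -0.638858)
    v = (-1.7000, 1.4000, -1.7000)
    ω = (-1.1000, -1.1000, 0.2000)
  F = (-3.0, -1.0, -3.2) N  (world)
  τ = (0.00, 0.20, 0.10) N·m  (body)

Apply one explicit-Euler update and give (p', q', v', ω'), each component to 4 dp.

new position p' = (0.4150, 0.7700, 0.1150)
new velocity v' = (-1.7500, 1.3833, -1.7533)
α = I⁻¹(τ − ω×Iω) = (-0.0220, 1.2747, 0.2821)
new body rate ω' = (-1.1011, -1.0363, 0.2141)
q⊗(0,ω) = (0.1522092, 0.1439860, 1.5450304, 0.1702472)
q + ½dt·q⊗(0,ω), renormalized = (-0.7370, -0.1300, 0.1944, -0.6341)

p' = (0.4150, 0.7700, 0.1150)
q' = (-0.7370, -0.1300, 0.1944, -0.6341)
v' = (-1.7500, 1.3833, -1.7533)
ω' = (-1.1011, -1.0363, 0.2141)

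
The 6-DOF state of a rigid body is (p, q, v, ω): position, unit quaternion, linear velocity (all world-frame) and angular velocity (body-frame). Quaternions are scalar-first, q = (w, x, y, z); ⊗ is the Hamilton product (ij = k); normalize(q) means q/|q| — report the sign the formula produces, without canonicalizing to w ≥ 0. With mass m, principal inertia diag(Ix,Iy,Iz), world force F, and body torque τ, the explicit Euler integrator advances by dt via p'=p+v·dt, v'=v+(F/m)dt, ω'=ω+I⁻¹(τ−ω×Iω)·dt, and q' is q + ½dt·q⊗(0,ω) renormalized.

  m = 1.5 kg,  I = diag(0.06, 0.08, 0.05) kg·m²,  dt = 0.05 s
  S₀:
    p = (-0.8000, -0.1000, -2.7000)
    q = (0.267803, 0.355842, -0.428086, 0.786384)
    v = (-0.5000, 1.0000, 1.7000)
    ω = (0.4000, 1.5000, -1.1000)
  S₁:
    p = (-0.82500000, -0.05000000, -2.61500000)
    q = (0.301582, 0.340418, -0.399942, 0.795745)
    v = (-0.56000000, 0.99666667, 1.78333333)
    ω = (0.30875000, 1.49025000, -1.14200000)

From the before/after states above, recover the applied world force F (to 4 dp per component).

v₁ − v₀ = (-0.06000000, -0.00333333, 0.08333333)
F = m·Δv/dt = (-1.8000, -0.1000, 2.5000)

F = (-1.8000, -0.1000, 2.5000)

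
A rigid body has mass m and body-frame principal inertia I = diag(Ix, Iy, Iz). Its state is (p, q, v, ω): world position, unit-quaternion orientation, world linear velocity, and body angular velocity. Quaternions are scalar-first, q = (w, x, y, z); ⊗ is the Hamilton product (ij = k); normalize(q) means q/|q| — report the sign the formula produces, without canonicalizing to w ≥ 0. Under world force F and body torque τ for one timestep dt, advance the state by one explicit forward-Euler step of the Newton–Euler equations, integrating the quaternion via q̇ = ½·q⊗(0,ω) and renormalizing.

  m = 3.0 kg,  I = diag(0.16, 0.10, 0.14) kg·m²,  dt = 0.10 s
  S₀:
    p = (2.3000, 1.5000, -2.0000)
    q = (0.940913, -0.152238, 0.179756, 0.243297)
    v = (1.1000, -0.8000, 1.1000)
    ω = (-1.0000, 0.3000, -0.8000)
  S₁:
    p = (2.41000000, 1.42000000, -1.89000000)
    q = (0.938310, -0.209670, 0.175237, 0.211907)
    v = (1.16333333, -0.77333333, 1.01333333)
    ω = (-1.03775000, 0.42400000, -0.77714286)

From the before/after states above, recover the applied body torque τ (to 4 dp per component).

τ = (-0.0700, 0.1400, 0.0500)

Δω = ω₁−ω₀ = (-0.03775000, 0.12400000, 0.02285714)
τ = I·(Δω/dt) + ω₀×(Iω₀) = (-0.0700, 0.1400, 0.0500)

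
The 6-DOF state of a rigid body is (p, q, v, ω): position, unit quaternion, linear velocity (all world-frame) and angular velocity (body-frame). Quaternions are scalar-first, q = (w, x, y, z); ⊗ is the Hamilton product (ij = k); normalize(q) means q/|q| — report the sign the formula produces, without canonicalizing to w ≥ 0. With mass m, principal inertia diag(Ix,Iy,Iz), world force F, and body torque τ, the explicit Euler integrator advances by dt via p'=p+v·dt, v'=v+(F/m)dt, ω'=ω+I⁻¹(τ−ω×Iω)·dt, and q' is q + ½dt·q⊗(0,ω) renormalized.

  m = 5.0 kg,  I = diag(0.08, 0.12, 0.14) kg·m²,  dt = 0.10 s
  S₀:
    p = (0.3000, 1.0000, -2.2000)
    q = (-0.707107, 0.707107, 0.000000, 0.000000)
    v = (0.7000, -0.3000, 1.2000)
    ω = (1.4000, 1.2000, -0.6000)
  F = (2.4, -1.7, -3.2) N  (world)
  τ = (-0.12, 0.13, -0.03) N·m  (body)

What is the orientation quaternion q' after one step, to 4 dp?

2q̇ = q⊗(0,ω) = (-0.9899498, -0.9899498, -0.4242642, 1.2727926)
q' = normalize(q + ½dt·q⊗(0,ω)) = (-0.7531, 0.6545, -0.0211, 0.0633)

q' = (-0.7531, 0.6545, -0.0211, 0.0633)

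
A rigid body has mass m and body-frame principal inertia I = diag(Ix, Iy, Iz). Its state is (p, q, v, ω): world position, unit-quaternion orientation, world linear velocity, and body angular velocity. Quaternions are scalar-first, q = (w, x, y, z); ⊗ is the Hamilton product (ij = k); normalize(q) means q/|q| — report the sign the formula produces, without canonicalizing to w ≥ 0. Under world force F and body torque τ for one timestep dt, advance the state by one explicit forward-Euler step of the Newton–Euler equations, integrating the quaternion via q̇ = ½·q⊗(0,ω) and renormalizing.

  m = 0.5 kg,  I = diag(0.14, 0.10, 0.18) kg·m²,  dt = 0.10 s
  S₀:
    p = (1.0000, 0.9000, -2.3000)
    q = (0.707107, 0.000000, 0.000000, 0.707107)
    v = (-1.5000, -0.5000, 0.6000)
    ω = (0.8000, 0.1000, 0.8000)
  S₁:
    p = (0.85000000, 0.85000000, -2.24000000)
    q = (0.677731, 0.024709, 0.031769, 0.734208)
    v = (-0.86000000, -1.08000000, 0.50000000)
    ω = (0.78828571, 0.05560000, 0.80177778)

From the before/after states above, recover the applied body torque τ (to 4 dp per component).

τ = (-0.0100, -0.0700, 0.0000)

ω₁ − ω₀ = (-0.01171429, -0.04440000, 0.00177778)
precession coupling = (0.0064, -0.0256, -0.0032)
applied torque τ = (-0.0100, -0.0700, 0.0000)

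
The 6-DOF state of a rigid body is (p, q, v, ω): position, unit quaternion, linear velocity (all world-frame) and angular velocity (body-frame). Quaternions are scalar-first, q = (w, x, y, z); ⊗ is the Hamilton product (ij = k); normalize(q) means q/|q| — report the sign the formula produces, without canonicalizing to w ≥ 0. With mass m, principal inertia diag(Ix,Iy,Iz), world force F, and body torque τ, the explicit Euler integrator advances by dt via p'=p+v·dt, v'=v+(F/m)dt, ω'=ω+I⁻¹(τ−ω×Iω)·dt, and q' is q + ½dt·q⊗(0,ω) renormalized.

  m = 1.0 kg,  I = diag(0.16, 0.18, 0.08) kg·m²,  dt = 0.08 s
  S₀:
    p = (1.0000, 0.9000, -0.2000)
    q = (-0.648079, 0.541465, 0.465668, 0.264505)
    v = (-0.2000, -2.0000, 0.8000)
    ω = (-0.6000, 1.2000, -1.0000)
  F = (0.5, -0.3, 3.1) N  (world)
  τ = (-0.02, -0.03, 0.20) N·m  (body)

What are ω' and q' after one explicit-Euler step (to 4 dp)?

gyro term ω×Iω = (0.1200, 0.0480, -0.0144)
angular accel α = (-0.8750, -0.4333, 2.6800)
ω + α·dt = (-0.6700, 1.1653, -0.7856)
q⊗(0,ω) = (0.0305824, -0.3942266, -0.3949328, 1.5772378)
q + ½dt·q⊗(0,ω), renormalized = (-0.6454, 0.5245, 0.4489, 0.3269)

ω' = (-0.6700, 1.1653, -0.7856)
q' = (-0.6454, 0.5245, 0.4489, 0.3269)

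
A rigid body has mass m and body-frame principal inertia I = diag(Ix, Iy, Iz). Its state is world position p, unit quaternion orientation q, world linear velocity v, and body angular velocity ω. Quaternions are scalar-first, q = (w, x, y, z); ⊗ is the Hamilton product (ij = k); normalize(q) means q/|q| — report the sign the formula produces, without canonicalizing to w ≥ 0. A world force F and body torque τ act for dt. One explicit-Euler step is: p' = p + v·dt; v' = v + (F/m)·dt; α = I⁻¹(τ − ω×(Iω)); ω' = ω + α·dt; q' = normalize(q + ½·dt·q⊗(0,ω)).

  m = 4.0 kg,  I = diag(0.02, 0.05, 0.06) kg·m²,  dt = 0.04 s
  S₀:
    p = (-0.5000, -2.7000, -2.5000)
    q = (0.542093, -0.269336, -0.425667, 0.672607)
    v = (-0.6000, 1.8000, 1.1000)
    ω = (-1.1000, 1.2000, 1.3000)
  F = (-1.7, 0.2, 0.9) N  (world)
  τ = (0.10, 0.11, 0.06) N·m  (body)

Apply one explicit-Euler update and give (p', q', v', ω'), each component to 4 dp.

linear accel F/m = (-0.4250, 0.0500, 0.2250)
p + v·dt = (-0.5240, -2.6280, -2.4560)
new velocity v' = (-0.6170, 1.8020, 1.1090)
α = I⁻¹(τ − ω×Iω) = (4.2200, 1.0560, 1.6600)
ω + α·dt = (-0.9312, 1.2422, 1.3664)
2q̇ = q⊗(0,ω) = (-0.6598583, -1.9567978, 0.2607807, -0.0867160)
updated quaternion q' = (0.5284, -0.3082, -0.4201, 0.6703)

p' = (-0.5240, -2.6280, -2.4560)
q' = (0.5284, -0.3082, -0.4201, 0.6703)
v' = (-0.6170, 1.8020, 1.1090)
ω' = (-0.9312, 1.2422, 1.3664)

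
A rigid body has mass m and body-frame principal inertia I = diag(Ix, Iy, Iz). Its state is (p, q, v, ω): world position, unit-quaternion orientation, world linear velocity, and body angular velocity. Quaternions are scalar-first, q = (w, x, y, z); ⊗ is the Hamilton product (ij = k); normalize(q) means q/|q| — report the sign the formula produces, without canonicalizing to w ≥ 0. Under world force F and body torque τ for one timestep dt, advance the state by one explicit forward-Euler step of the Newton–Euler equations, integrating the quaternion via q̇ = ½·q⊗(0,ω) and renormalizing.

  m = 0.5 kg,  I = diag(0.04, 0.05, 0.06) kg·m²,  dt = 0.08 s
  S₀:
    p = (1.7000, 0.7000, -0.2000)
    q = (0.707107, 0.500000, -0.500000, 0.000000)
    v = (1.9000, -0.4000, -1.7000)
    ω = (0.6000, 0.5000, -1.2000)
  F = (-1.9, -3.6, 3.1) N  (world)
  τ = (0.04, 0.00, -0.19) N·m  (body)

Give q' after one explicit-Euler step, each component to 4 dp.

Hamilton product q⊗(0,ω) = (-0.0500000, 1.0242642, 0.9535535, -0.2985284)
q' = normalize(q + ½dt·q⊗(0,ω)) = (0.7040, 0.5401, -0.4611, -0.0119)

q' = (0.7040, 0.5401, -0.4611, -0.0119)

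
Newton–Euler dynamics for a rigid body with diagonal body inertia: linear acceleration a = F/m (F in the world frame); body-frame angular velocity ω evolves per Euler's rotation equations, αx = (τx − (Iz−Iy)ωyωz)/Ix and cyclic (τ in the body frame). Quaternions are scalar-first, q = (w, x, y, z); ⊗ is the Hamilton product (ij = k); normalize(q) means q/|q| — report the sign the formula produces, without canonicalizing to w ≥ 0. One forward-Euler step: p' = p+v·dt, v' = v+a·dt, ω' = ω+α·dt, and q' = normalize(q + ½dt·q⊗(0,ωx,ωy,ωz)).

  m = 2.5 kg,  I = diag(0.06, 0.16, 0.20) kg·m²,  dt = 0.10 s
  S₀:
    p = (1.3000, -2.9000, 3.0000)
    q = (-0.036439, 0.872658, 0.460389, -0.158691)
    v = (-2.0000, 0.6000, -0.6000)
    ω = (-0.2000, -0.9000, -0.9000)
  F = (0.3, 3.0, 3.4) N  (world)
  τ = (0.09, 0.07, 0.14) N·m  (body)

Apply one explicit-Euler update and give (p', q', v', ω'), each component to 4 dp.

precession coupling ω×(Iω) = (0.0324, -0.0252, 0.0180)
α = I⁻¹(τ − ω×Iω) = (0.9600, 0.5950, 0.6100)
ω + α·dt = (-0.1040, -0.8405, -0.8390)
q⊗(0,ω) = (0.4460598, -0.5498842, 0.8499255, -0.6605193)
q' = normalize(q + ½dt·q⊗(0,ω)) = (-0.0141, 0.8434, 0.5018, -0.1913)
p + v·dt = (1.1000, -2.8400, 2.9400)
v + (F/m)dt = (-1.9880, 0.7200, -0.4640)

p' = (1.1000, -2.8400, 2.9400)
q' = (-0.0141, 0.8434, 0.5018, -0.1913)
v' = (-1.9880, 0.7200, -0.4640)
ω' = (-0.1040, -0.8405, -0.8390)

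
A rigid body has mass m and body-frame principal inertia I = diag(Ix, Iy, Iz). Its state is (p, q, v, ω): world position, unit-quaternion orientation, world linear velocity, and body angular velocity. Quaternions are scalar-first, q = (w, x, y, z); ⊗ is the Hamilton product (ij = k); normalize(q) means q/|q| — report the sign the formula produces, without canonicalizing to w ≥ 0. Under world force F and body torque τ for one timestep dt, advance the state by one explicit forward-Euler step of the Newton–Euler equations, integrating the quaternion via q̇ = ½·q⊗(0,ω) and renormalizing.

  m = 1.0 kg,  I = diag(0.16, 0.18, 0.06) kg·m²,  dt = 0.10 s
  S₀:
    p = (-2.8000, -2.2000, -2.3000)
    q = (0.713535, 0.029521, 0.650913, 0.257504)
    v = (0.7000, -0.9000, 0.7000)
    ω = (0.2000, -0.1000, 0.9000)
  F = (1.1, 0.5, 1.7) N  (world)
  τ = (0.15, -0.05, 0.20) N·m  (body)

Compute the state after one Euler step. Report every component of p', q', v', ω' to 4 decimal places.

p' = (-2.7300, -2.2900, -2.2300)
q' = (0.7042, 0.0672, 0.6479, 0.2827)
v' = (0.8100, -0.8500, 0.8700)
ω' = (0.2870, -0.1378, 1.2340)

precession coupling ω×(Iω) = (0.0108, 0.0180, -0.0004)
angular accel α = (0.8700, -0.3778, 3.3400)
new body rate ω' = (0.2870, -0.1378, 1.2340)
2q̇ = q⊗(0,ω) = (-0.1725665, 0.7542791, -0.0464216, 0.5090468)
updated quaternion q' = (0.7042, 0.0672, 0.6479, 0.2827)
linear accel F/m = (1.1000, 0.5000, 1.7000)
new position p' = (-2.7300, -2.2900, -2.2300)
v + (F/m)dt = (0.8100, -0.8500, 0.8700)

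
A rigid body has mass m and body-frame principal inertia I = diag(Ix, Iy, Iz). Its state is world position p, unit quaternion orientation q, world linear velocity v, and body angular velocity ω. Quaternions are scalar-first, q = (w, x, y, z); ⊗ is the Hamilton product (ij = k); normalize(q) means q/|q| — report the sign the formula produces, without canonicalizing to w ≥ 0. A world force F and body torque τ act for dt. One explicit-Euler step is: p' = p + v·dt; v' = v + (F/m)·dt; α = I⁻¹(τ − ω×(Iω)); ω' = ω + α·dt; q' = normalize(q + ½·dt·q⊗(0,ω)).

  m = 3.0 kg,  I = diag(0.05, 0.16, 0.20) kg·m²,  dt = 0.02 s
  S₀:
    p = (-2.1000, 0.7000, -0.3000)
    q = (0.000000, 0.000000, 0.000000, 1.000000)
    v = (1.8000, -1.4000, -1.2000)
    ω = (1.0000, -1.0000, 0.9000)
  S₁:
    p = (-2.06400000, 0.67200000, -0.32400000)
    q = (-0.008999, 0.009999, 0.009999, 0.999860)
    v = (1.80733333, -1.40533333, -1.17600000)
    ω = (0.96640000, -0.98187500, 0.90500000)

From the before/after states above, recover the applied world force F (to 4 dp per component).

v₁ − v₀ = (0.00733333, -0.00533333, 0.02400000)
applied force F = (1.1000, -0.8000, 3.6000)

F = (1.1000, -0.8000, 3.6000)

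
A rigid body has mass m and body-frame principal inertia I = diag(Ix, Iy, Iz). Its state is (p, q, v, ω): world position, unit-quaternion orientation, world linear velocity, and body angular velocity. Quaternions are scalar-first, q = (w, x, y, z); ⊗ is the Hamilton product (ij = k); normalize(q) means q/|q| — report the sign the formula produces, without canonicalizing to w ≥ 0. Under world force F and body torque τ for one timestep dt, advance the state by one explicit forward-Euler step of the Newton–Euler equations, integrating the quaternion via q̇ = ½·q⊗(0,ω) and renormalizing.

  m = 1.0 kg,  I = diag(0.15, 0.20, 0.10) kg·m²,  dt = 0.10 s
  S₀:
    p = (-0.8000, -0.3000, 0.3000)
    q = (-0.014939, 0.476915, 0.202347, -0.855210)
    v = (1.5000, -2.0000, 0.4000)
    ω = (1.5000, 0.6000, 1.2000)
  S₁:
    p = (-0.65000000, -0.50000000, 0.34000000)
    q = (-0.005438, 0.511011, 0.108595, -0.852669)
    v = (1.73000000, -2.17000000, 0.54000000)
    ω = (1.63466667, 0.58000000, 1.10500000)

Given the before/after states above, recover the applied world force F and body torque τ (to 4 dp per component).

v₁ − v₀ = (0.23000000, -0.17000000, 0.14000000)
applied force F = (2.3000, -1.7000, 1.4000)
ω₁ − ω₀ = (0.13466667, -0.02000000, -0.09500000)
ω₀×(Iω₀) = (-0.0720, 0.0900, 0.0450)
applied torque τ = (0.1300, 0.0500, -0.0500)

F = (2.3000, -1.7000, 1.4000)
τ = (0.1300, 0.0500, -0.0500)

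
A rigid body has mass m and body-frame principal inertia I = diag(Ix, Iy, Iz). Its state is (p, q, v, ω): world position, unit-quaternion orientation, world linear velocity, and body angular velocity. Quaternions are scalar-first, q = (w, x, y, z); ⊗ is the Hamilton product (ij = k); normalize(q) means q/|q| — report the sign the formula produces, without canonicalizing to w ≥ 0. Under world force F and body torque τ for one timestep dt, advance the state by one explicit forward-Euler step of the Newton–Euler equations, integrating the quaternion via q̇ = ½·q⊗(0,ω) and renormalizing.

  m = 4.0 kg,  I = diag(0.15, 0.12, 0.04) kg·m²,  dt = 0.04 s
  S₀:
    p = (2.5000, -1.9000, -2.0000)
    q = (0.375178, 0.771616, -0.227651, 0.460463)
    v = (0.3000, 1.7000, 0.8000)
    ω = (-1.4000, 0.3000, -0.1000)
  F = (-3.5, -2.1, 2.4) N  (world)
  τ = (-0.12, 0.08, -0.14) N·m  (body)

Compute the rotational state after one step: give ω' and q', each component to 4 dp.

ω' = (-1.4326, 0.3215, -0.2526)
q' = (0.3989, 0.7585, -0.2367, 0.4578)

ω×(Iω) gyroscopic = (0.0024, 0.0154, 0.0126)
(τ − ω×Iω)/I = (-0.8160, 0.5383, -3.8150)
ω + α·dt = (-1.4326, 0.3215, -0.2526)
q⊗(0,ω) = (1.1946040, -0.6406230, -0.4549332, -0.1247444)
q + ½dt·q⊗(0,ω), renormalized = (0.3989, 0.7585, -0.2367, 0.4578)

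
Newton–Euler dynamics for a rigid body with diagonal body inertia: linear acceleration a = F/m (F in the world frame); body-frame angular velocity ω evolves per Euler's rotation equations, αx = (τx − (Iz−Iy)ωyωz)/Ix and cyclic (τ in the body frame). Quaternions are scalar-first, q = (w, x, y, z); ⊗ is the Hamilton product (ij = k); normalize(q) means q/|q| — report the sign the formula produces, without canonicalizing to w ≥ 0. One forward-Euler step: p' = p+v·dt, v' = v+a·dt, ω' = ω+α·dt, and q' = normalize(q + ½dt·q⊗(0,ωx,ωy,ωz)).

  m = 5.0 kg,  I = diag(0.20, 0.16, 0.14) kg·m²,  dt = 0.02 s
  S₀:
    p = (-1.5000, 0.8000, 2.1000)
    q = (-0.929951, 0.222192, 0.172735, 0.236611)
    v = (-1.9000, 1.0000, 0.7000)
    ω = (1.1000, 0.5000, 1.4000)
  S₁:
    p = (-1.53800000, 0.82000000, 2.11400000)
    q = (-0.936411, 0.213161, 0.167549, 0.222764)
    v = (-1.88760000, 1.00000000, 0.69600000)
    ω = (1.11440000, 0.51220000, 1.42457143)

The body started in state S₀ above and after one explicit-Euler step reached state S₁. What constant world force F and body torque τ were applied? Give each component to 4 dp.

F = (3.1000, 0.0000, -1.0000)
τ = (0.1300, 0.1900, 0.1500)

ω₁ − ω₀ = (0.01440000, 0.01220000, 0.02457143)
τ = I·(Δω/dt) + ω₀×(Iω₀) = (0.1300, 0.1900, 0.1500)
Δv = v₁−v₀ = (0.01240000, 0.00000000, -0.00400000)
m·(v₁−v₀)/dt = (3.1000, 0.0000, -1.0000)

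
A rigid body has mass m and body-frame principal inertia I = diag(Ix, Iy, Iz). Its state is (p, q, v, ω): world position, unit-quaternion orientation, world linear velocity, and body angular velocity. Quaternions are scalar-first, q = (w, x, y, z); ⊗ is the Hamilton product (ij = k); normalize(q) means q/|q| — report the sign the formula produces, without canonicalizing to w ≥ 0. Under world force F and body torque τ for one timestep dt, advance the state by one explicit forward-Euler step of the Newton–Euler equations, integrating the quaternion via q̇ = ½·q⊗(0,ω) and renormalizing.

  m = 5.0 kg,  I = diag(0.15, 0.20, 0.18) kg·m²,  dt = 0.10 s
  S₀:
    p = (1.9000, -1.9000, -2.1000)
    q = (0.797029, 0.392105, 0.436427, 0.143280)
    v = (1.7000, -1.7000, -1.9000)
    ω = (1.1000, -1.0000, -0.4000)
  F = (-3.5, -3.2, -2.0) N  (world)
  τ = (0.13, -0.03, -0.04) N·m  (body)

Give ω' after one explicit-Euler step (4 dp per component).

precession coupling ω×(Iω) = (-0.0080, 0.0132, -0.0550)
(τ − ω×Iω)/I = (0.9200, -0.2160, 0.0833)
ω' = ω + α·dt = (1.1920, -1.0216, -0.3917)

ω' = (1.1920, -1.0216, -0.3917)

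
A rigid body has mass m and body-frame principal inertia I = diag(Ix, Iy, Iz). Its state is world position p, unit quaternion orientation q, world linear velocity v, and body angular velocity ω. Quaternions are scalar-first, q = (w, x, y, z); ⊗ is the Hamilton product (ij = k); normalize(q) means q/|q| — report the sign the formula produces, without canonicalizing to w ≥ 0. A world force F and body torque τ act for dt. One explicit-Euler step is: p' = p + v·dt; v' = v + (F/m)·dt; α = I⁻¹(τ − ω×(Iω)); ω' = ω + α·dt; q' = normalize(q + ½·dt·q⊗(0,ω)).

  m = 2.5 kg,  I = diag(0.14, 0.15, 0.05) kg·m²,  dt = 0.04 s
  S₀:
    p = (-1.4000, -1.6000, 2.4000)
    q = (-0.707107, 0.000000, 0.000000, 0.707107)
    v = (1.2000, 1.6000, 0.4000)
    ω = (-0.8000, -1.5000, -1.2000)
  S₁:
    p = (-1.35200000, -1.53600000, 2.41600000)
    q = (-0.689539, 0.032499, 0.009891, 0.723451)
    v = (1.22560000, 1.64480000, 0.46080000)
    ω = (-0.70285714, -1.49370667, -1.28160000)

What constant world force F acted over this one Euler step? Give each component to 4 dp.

F = (1.6000, 2.8000, 3.8000)

Δv = v₁−v₀ = (0.02560000, 0.04480000, 0.06080000)
applied force F = (1.6000, 2.8000, 3.8000)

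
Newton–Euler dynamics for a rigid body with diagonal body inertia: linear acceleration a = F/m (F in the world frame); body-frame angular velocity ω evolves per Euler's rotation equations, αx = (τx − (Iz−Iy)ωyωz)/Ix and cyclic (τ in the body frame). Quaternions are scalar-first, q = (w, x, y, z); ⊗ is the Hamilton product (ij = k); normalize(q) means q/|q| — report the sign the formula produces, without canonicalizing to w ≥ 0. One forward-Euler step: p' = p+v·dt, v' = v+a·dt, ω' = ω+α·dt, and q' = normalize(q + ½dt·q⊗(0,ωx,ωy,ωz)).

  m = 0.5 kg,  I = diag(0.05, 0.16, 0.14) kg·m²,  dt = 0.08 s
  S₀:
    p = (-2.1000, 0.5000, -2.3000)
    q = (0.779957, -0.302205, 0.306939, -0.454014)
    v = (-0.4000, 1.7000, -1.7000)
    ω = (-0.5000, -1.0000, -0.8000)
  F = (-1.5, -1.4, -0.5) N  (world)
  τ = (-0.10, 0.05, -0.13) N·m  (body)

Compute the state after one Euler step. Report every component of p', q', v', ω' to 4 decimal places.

p' = (-2.1320, 0.6360, -2.4360)
q' = (0.7705, -0.3453, 0.2747, -0.4601)
v' = (-0.6400, 1.4760, -1.7800)
ω' = (-0.6344, -0.9570, -0.9057)

linear accel F/m = (-3.0000, -2.8000, -1.0000)
p' = p + v·dt = (-2.1320, 0.6360, -2.4360)
v + (F/m)dt = (-0.6400, 1.4760, -1.7800)
gyro term ω×Iω = (-0.0160, -0.0360, 0.0550)
angular accel α = (-1.6800, 0.5375, -1.3214)
new body rate ω' = (-0.6344, -0.9570, -0.9057)
q⊗(0,ω) = (-0.2073747, -1.0895437, -0.7947140, -0.1682911)
q' = normalize(q + ½dt·q⊗(0,ω)) = (0.7705, -0.3453, 0.2747, -0.4601)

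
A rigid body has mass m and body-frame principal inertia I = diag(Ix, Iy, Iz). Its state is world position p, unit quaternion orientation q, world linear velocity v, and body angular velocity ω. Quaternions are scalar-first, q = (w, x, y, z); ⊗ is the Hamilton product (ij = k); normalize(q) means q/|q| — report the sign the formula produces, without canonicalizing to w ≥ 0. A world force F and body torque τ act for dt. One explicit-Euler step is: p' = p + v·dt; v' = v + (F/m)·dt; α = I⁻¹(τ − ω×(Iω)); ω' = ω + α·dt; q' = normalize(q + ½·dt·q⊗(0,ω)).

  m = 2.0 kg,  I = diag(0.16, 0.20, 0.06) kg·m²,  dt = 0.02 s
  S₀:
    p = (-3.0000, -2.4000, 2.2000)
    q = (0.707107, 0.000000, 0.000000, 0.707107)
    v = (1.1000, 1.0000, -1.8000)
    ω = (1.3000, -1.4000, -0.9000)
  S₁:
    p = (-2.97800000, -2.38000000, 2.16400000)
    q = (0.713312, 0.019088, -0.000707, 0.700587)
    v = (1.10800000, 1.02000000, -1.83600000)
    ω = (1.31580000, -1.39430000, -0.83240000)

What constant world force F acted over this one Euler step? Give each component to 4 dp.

v₁ − v₀ = (0.00800000, 0.02000000, -0.03600000)
applied force F = (0.8000, 2.0000, -3.6000)

F = (0.8000, 2.0000, -3.6000)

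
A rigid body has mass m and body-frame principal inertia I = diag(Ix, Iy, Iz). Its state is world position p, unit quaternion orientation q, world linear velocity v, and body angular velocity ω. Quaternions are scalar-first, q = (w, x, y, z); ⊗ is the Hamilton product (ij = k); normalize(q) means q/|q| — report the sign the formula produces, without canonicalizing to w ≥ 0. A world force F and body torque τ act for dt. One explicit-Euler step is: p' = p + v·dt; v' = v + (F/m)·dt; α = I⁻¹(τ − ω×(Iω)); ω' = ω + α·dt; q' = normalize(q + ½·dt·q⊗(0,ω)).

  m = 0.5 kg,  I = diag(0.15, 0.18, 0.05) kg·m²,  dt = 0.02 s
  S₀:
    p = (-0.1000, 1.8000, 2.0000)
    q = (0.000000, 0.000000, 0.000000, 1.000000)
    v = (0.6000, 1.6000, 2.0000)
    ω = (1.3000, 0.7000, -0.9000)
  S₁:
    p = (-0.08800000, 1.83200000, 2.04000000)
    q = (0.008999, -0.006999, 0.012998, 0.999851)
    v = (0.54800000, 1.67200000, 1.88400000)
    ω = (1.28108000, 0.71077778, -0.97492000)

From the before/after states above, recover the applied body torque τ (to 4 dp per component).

τ = (-0.0600, -0.0200, -0.1600)

ω₁ − ω₀ = (-0.01892000, 0.01077778, -0.07492000)
ω₀×(Iω₀) = (0.0819, -0.1170, 0.0273)
I·α + gyro = (-0.0600, -0.0200, -0.1600)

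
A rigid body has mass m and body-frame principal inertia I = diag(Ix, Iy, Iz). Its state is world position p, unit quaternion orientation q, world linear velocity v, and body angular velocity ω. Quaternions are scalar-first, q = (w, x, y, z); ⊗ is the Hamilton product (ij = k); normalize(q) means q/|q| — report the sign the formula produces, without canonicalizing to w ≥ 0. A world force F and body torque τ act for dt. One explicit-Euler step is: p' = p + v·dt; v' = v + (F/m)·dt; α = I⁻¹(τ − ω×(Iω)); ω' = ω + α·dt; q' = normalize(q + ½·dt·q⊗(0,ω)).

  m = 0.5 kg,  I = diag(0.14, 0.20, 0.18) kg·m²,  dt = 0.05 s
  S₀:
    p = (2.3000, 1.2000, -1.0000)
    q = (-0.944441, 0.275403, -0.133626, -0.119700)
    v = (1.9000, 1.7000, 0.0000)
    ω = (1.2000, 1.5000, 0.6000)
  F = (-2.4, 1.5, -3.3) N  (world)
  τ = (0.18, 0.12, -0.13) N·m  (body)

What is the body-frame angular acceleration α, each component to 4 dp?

precession coupling ω×(Iω) = (-0.0180, -0.0288, 0.1080)
angular accel α = (1.4143, 0.7440, -1.3222)

α = (1.4143, 0.7440, -1.3222)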